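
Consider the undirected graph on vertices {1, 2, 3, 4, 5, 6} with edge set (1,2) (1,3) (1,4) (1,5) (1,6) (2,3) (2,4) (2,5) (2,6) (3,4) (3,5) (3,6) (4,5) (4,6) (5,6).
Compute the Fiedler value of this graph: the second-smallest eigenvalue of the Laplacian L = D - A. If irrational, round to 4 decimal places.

With the vertex order [1, 2, 3, 4, 5, 6], the degrees are [5, 5, 5, 5, 5, 5], giving D = diag(5, 5, 5, 5, 5, 5) and L = D - A. The sorted Laplacian eigenvalues are [0, 6, 6, 6, 6, 6]; the algebraic connectivity is the second entry, 6. By the matrix-tree theorem the graph has (1/6) * product of the nonzero eigenvalues = 1296 spanning trees. There is one zero in the spectrum, matching the 1 component.

6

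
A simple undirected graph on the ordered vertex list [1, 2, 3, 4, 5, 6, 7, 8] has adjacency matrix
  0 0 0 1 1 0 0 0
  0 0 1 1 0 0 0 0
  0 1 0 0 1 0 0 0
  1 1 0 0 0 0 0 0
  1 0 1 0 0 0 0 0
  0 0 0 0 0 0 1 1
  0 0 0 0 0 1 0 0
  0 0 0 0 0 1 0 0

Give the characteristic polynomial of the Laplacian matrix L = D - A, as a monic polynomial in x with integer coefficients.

x^8 - 14x^7 + 78x^6 - 220x^5 + 330x^4 - 250x^3 + 75x^2

With the vertex order [1, 2, 3, 4, 5, 6, 7, 8], the degrees are [2, 2, 2, 2, 2, 2, 1, 1], giving D = diag(2, 2, 2, 2, 2, 2, 1, 1) and L = D - A. L has integer entries, so p(x) = det(xI - L) has integer coefficients. Expanding the determinant yields x^8 - 14x^7 + 78x^6 - 220x^5 + 330x^4 - 250x^3 + 75x^2. The coefficient of x^7 equals -trace(L) = -14, matching the sum of degrees.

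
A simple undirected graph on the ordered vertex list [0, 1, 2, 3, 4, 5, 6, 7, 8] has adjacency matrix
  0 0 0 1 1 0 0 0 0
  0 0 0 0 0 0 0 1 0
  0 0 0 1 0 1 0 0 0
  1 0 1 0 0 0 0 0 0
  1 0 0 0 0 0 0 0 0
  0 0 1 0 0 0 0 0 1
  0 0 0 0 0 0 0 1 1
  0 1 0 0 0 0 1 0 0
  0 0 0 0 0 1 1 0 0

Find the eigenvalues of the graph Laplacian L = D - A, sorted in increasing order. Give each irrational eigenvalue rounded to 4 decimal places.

Reading degrees in the order [0, 1, 2, 3, 4, 5, 6, 7, 8] gives [2, 1, 2, 2, 1, 2, 2, 2, 2]; set D = diag(2, 1, 2, 2, 1, 2, 2, 2, 2) and form L = D - A. Diagonalising L (or applying a numerical eigensolver to the 9x9 matrix) gives the spectrum above. The single zero eigenvalue shows the graph is connected. The eigenvalues sum to 16, which equals trace(L) = 2|E|. The largest eigenvalue, 3.8794, is at most the vertex count 9.

[0, 0.1206, 0.4679, 1, 1.6527, 2.3473, 3, 3.5321, 3.8794]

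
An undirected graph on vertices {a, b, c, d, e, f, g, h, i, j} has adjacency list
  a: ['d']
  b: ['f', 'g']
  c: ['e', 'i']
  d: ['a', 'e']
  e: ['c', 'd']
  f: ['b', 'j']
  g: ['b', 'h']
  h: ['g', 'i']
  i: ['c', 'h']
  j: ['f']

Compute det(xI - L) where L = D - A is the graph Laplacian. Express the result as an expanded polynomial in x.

Reading degrees in the order [a, b, c, d, e, f, g, h, i, j] gives [1, 2, 2, 2, 2, 2, 2, 2, 2, 1]; set D = diag(1, 2, 2, 2, 2, 2, 2, 2, 2, 1) and form L = D - A. L has integer entries, so p(x) = det(xI - L) has integer coefficients. Expanding the determinant yields x^10 - 18x^9 + 136x^8 - 560x^7 + 1365x^6 - 2002x^5 + 1716x^4 - 792x^3 + 165x^2 - 10x. The constant term is 0 because L is singular (the all-ones vector lies in its kernel). By the matrix-tree theorem the graph has (1/10) * product of the nonzero eigenvalues = 1 spanning tree. The largest eigenvalue, 3.9021, is at most the vertex count 10.

x^10 - 18x^9 + 136x^8 - 560x^7 + 1365x^6 - 2002x^5 + 1716x^4 - 792x^3 + 165x^2 - 10x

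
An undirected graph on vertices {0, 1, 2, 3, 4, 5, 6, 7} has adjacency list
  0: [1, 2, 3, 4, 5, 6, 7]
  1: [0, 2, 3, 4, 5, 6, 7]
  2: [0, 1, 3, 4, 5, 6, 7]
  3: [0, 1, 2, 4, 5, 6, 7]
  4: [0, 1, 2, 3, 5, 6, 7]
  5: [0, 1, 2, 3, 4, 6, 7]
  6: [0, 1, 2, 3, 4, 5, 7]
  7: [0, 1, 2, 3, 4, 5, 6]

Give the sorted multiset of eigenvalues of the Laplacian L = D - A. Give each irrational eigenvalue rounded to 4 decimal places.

Reading degrees in the order [0, 1, 2, 3, 4, 5, 6, 7] gives [7, 7, 7, 7, 7, 7, 7, 7]; set D = diag(7, 7, 7, 7, 7, 7, 7, 7) and form L = D - A. L is symmetric positive semidefinite, so every eigenvalue is real and nonnegative. The single zero eigenvalue shows the graph is connected. The eigenvalues sum to 56, which equals trace(L) = 2|E|.

[0, 8, 8, 8, 8, 8, 8, 8]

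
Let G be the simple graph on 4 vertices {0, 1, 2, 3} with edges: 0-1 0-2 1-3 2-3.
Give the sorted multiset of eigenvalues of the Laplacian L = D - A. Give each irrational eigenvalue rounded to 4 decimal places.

[0, 2, 2, 4]

Reading degrees in the order [0, 1, 2, 3] gives [2, 2, 2, 2]; set D = diag(2, 2, 2, 2) and form L = D - A. Diagonalising L (or applying a numerical eigensolver to the 4x4 matrix) gives the spectrum above. The largest eigenvalue, 4, is at most the vertex count 4.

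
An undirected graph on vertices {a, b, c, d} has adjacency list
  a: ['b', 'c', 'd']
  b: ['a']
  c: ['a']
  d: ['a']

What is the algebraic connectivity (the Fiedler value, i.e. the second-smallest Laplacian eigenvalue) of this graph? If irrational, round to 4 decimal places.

1

Each diagonal entry of L is the vertex degree and each off-diagonal entry is -1 where an edge is present, 0 otherwise; in the order [a, b, c, d] the diagonal is [3, 1, 1, 1]. Computing the eigenvalues of L and sorting gives [0, 1, 1, 4]. The Fiedler value lambda_2 = 1 is strictly positive, so the graph is connected. The eigenvalues sum to 6, which equals trace(L) = 2|E|.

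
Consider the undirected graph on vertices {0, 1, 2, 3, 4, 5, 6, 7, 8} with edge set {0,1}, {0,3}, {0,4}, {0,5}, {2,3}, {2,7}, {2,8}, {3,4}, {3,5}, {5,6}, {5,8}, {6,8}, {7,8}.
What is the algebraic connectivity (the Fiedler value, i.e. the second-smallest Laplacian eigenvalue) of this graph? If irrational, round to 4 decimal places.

Reading degrees in the order [0, 1, 2, 3, 4, 5, 6, 7, 8] gives [4, 1, 3, 4, 2, 4, 2, 2, 4]; set D = diag(4, 1, 3, 4, 2, 4, 2, 2, 4) and form L = D - A. The sorted Laplacian eigenvalues are [0, 0.6098, 1.2793, 1.4944, 3.0646, 3.6792, 4.6200, 5.3319, 5.9208]; the algebraic connectivity is the second entry, 0.6098. There is one zero in the spectrum, matching the 1 component.

0.6098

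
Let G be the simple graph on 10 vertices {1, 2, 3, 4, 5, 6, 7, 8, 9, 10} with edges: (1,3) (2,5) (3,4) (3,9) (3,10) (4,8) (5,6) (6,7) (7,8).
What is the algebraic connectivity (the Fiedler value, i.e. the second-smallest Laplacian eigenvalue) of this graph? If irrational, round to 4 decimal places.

0.1148

Each diagonal entry of L is the vertex degree and each off-diagonal entry is -1 where an edge is present, 0 otherwise; in the order [1, 2, 3, 4, 5, 6, 7, 8, 9, 10] the diagonal is [1, 1, 4, 2, 2, 2, 2, 2, 1, 1]. Computing the eigenvalues of L and sorting gives [0, 0.1148, 0.5399, 1, 1, 1.2709, 2.1739, 3.0636, 3.7387, 5.0981]. The Fiedler value lambda_2 = 0.1148 is strictly positive, so the graph is connected. The largest eigenvalue, 5.0981, is at most the vertex count 10.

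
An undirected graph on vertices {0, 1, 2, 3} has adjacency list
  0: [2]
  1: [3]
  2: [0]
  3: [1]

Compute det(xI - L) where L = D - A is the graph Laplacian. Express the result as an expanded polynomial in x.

x^4 - 4x^3 + 4x^2

With the vertex order [0, 1, 2, 3], the degrees are [1, 1, 1, 1], giving D = diag(1, 1, 1, 1) and L = D - A. Computing det(xI - L) by cofactor expansion (or equivalently via sum-over-permutations) gives x^4 - 4x^3 + 4x^2. The constant term is 0 because L is singular (the all-ones vector lies in its kernel). The eigenvalues sum to 4, which equals trace(L) = 2|E|.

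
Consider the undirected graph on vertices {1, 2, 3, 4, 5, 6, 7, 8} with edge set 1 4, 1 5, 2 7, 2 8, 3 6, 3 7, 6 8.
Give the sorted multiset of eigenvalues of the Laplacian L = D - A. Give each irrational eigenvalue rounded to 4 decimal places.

Reading degrees in the order [1, 2, 3, 4, 5, 6, 7, 8] gives [2, 2, 2, 1, 1, 2, 2, 2]; set D = diag(2, 2, 2, 1, 1, 2, 2, 2) and form L = D - A. The multiplicity of 0 as a Laplacian eigenvalue equals the number of connected components. The 2 zero eigenvalues correspond to the 2 connected components.

[0, 0, 1, 1.3820, 1.3820, 3, 3.6180, 3.6180]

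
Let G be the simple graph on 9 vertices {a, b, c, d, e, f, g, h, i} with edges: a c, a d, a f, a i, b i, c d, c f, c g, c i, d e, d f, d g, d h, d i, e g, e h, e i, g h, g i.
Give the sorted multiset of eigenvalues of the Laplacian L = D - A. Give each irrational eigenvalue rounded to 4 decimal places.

[0, 0.9351, 1.9139, 3.8234, 4.5720, 5, 6.5141, 7.1992, 8.0423]

With the vertex order [a, b, c, d, e, f, g, h, i], the degrees are [4, 1, 5, 7, 4, 3, 5, 3, 6], giving D = diag(4, 1, 5, 7, 4, 3, 5, 3, 6) and L = D - A. Diagonalising L (or applying a numerical eigensolver to the 9x9 matrix) gives the spectrum above. The single zero eigenvalue shows the graph is connected. There is one zero in the spectrum, matching the 1 component. By the matrix-tree theorem the graph has (1/9) * product of the nonzero eigenvalues = 6555 spanning trees.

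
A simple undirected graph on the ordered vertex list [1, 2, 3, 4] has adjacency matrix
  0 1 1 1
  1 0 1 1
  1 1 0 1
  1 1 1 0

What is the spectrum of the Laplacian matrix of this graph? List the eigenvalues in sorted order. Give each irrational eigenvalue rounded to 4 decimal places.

[0, 4, 4, 4]

Each diagonal entry of L is the vertex degree and each off-diagonal entry is -1 where an edge is present, 0 otherwise; in the order [1, 2, 3, 4] the diagonal is [3, 3, 3, 3]. Since every row of L sums to 0, the all-ones vector is in the kernel and 0 is an eigenvalue. The single zero eigenvalue shows the graph is connected. The largest eigenvalue, 4, is at most the vertex count 4.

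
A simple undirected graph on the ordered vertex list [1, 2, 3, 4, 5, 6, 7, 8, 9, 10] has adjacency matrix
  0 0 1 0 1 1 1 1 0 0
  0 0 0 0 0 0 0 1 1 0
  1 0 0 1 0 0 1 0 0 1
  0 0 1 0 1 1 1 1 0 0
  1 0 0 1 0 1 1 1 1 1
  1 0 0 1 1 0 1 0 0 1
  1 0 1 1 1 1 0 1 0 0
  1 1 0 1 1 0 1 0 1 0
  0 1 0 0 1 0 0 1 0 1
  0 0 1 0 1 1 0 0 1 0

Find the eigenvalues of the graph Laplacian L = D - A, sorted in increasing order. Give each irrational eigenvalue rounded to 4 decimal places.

Each diagonal entry of L is the vertex degree and each off-diagonal entry is -1 where an edge is present, 0 otherwise; in the order [1, 2, 3, 4, 5, 6, 7, 8, 9, 10] the diagonal is [5, 2, 4, 5, 7, 5, 6, 6, 4, 4]. L is symmetric positive semidefinite, so every eigenvalue is real and nonnegative. There is one zero in the spectrum, matching the 1 component.

[0, 1.5108, 3.3011, 4, 4.6736, 5, 6.3855, 7, 7.8091, 8.3199]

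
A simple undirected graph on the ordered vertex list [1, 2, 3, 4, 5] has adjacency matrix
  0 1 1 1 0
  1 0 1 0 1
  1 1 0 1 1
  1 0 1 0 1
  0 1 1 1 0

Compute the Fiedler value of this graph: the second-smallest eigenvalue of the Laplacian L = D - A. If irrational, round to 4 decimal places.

Reading degrees in the order [1, 2, 3, 4, 5] gives [3, 3, 4, 3, 3]; set D = diag(3, 3, 4, 3, 3) and form L = D - A. The smallest Laplacian eigenvalue is always 0. The next one, lambda_2 = 3, measures how hard the graph is to disconnect: larger values mean better connectivity. By the matrix-tree theorem the graph has (1/5) * product of the nonzero eigenvalues = 45 spanning trees. The eigenvalues sum to 16, which equals trace(L) = 2|E|.

3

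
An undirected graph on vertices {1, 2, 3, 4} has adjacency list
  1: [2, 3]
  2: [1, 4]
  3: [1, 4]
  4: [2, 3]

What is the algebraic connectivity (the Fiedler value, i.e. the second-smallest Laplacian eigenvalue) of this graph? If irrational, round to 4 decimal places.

2

Each diagonal entry of L is the vertex degree and each off-diagonal entry is -1 where an edge is present, 0 otherwise; in the order [1, 2, 3, 4] the diagonal is [2, 2, 2, 2]. Computing the eigenvalues of L and sorting gives [0, 2, 2, 4]. The Fiedler value lambda_2 = 2 is strictly positive, so the graph is connected. The largest eigenvalue, 4, is at most the vertex count 4. There is one zero in the spectrum, matching the 1 component.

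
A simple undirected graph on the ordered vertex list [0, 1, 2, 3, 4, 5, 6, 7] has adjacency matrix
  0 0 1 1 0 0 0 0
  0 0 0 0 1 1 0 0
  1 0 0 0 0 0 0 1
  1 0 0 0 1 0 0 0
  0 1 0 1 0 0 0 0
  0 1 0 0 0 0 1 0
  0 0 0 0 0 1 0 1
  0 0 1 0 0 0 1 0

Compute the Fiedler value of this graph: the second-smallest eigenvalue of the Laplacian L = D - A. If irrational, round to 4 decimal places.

0.5858

With the vertex order [0, 1, 2, 3, 4, 5, 6, 7], the degrees are [2, 2, 2, 2, 2, 2, 2, 2], giving D = diag(2, 2, 2, 2, 2, 2, 2, 2) and L = D - A. The sorted Laplacian eigenvalues are [0, 0.5858, 0.5858, 2, 2, 3.4142, 3.4142, 4]; the algebraic connectivity is the second entry, 0.5858. The eigenvalues sum to 16, which equals trace(L) = 2|E|. The largest eigenvalue, 4, is at most the vertex count 8.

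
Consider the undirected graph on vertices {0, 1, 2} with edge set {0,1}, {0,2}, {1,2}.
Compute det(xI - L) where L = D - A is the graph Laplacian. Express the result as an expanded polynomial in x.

x^3 - 6x^2 + 9x

Each diagonal entry of L is the vertex degree and each off-diagonal entry is -1 where an edge is present, 0 otherwise; in the order [0, 1, 2] the diagonal is [2, 2, 2]. The eigenvalues of L are [0, 3, 3]; the characteristic polynomial is the product of (x - lambda_i), which multiplies out to x^3 - 6x^2 + 9x. The coefficient of x^2 equals -trace(L) = -6, matching the sum of degrees. By the matrix-tree theorem the graph has (1/3) * product of the nonzero eigenvalues = 3 spanning trees. The largest eigenvalue, 3, is at most the vertex count 3.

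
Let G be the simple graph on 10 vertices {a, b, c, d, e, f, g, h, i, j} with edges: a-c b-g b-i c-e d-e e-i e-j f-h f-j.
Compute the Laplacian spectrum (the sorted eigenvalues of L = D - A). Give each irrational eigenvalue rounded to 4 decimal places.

[0, 0.1981, 0.2937, 0.6603, 1.3427, 1.5550, 2.3831, 3.0686, 3.2470, 5.2516]

Each diagonal entry of L is the vertex degree and each off-diagonal entry is -1 where an edge is present, 0 otherwise; in the order [a, b, c, d, e, f, g, h, i, j] the diagonal is [1, 2, 2, 1, 4, 2, 1, 1, 2, 2]. Since every row of L sums to 0, the all-ones vector is in the kernel and 0 is an eigenvalue. There is one zero in the spectrum, matching the 1 component.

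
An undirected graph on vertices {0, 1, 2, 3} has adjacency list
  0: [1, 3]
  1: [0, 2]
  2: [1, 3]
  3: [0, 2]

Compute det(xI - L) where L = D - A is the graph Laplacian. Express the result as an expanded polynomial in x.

x^4 - 8x^3 + 20x^2 - 16x

With the vertex order [0, 1, 2, 3], the degrees are [2, 2, 2, 2], giving D = diag(2, 2, 2, 2) and L = D - A. Computing det(xI - L) by cofactor expansion (or equivalently via sum-over-permutations) gives x^4 - 8x^3 + 20x^2 - 16x. The coefficient of x^3 equals -trace(L) = -8, matching the sum of degrees. The largest eigenvalue, 4, is at most the vertex count 4.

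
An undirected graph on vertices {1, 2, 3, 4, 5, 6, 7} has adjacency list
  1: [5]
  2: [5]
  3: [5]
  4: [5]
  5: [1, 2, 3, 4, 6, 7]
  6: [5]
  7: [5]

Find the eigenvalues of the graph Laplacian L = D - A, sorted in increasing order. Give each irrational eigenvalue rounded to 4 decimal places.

[0, 1, 1, 1, 1, 1, 7]

Each diagonal entry of L is the vertex degree and each off-diagonal entry is -1 where an edge is present, 0 otherwise; in the order [1, 2, 3, 4, 5, 6, 7] the diagonal is [1, 1, 1, 1, 6, 1, 1]. Diagonalising L (or applying a numerical eigensolver to the 7x7 matrix) gives the spectrum above. The single zero eigenvalue shows the graph is connected.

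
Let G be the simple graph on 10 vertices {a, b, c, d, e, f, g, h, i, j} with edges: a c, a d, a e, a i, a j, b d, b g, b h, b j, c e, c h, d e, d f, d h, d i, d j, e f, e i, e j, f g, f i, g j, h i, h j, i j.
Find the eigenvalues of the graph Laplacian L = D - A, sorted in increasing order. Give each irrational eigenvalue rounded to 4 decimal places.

Reading degrees in the order [a, b, c, d, e, f, g, h, i, j] gives [5, 4, 3, 7, 6, 4, 3, 5, 6, 7]; set D = diag(5, 4, 3, 7, 6, 4, 3, 5, 6, 7) and form L = D - A. Since every row of L sums to 0, the all-ones vector is in the kernel and 0 is an eigenvalue. The largest eigenvalue, 8.3469, is at most the vertex count 10.

[0, 2.0896, 3.2207, 3.5622, 4.7456, 5.5567, 6.7822, 7.4470, 8.2490, 8.3469]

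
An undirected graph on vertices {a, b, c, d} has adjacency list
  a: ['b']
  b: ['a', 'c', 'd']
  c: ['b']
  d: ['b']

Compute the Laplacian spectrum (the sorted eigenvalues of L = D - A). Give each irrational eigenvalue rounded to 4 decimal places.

[0, 1, 1, 4]

Each diagonal entry of L is the vertex degree and each off-diagonal entry is -1 where an edge is present, 0 otherwise; in the order [a, b, c, d] the diagonal is [1, 3, 1, 1]. Since every row of L sums to 0, the all-ones vector is in the kernel and 0 is an eigenvalue. The single zero eigenvalue shows the graph is connected. There is one zero in the spectrum, matching the 1 component.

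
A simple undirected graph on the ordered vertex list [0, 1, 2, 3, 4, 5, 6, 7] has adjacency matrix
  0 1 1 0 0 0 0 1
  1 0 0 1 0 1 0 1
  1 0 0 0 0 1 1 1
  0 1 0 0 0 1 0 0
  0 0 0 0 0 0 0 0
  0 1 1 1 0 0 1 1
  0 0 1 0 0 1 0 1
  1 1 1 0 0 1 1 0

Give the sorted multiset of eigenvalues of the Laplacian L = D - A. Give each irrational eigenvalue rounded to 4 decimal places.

With the vertex order [0, 1, 2, 3, 4, 5, 6, 7], the degrees are [3, 4, 4, 2, 0, 5, 3, 5], giving D = diag(3, 4, 4, 2, 0, 5, 3, 5) and L = D - A. Diagonalising L (or applying a numerical eigensolver to the 8x8 matrix) gives the spectrum above. The 2 zero eigenvalues correspond to the 2 connected components. There are 2 zeros in the spectrum, matching the 2 components.

[0, 0, 1.6953, 2.6240, 4.3702, 4.8637, 6.1105, 6.3362]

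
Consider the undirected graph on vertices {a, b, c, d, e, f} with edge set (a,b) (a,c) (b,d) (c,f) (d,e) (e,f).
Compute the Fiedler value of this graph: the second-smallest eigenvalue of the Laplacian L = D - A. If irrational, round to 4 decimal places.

1

Each diagonal entry of L is the vertex degree and each off-diagonal entry is -1 where an edge is present, 0 otherwise; in the order [a, b, c, d, e, f] the diagonal is [2, 2, 2, 2, 2, 2]. The sorted Laplacian eigenvalues are [0, 1, 1, 3, 3, 4]; the algebraic connectivity is the second entry, 1. By the matrix-tree theorem the graph has (1/6) * product of the nonzero eigenvalues = 6 spanning trees.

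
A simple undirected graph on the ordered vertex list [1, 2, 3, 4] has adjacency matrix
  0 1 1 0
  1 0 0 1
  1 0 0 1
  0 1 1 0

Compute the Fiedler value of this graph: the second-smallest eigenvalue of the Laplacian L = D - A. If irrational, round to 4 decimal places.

Each diagonal entry of L is the vertex degree and each off-diagonal entry is -1 where an edge is present, 0 otherwise; in the order [1, 2, 3, 4] the diagonal is [2, 2, 2, 2]. The sorted Laplacian eigenvalues are [0, 2, 2, 4]; the algebraic connectivity is the second entry, 2. By the matrix-tree theorem the graph has (1/4) * product of the nonzero eigenvalues = 4 spanning trees. The eigenvalues sum to 8, which equals trace(L) = 2|E|.

2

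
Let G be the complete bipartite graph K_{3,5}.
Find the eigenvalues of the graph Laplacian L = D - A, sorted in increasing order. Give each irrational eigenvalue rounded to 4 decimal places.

The graph has 8 vertices and degree multiset [5, 5, 5, 3, 3, 3, 3, 3]; D is the diagonal matrix of degrees and L = D - A. The multiplicity of 0 as a Laplacian eigenvalue equals the number of connected components. By the matrix-tree theorem the graph has (1/8) * product of the nonzero eigenvalues = 2025 spanning trees.

[0, 3, 3, 3, 3, 5, 5, 8]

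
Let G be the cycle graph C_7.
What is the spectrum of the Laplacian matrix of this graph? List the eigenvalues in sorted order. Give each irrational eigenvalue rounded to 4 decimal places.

The graph has 7 vertices and degree multiset [2, 2, 2, 2, 2, 2, 2]; D is the diagonal matrix of degrees and L = D - A. The multiplicity of 0 as a Laplacian eigenvalue equals the number of connected components. The largest eigenvalue, 3.8019, is at most the vertex count 7.

[0, 0.7530, 0.7530, 2.4450, 2.4450, 3.8019, 3.8019]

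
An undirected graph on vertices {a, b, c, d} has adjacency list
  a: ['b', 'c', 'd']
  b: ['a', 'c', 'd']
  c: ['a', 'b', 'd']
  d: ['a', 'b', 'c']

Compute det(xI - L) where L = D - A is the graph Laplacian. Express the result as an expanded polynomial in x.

Reading degrees in the order [a, b, c, d] gives [3, 3, 3, 3]; set D = diag(3, 3, 3, 3) and form L = D - A. L has integer entries, so p(x) = det(xI - L) has integer coefficients. Expanding the determinant yields x^4 - 12x^3 + 48x^2 - 64x. Since p(0) = det(-L) = 0, x divides p(x). By the matrix-tree theorem the graph has (1/4) * product of the nonzero eigenvalues = 16 spanning trees.

x^4 - 12x^3 + 48x^2 - 64x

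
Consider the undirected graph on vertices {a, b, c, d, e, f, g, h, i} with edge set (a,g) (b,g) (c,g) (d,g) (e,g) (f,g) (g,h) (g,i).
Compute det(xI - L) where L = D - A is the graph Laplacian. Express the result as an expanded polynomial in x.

x^9 - 16x^8 + 84x^7 - 224x^6 + 350x^5 - 336x^4 + 196x^3 - 64x^2 + 9x

Each diagonal entry of L is the vertex degree and each off-diagonal entry is -1 where an edge is present, 0 otherwise; in the order [a, b, c, d, e, f, g, h, i] the diagonal is [1, 1, 1, 1, 1, 1, 8, 1, 1]. The eigenvalues of L are [0, 1, 1, 1, 1, 1, 1, 1, 9]; the characteristic polynomial is the product of (x - lambda_i), which multiplies out to x^9 - 16x^8 + 84x^7 - 224x^6 + 350x^5 - 336x^4 + 196x^3 - 64x^2 + 9x. The coefficient of x^8 equals -trace(L) = -16, matching the sum of degrees. By the matrix-tree theorem the graph has (1/9) * product of the nonzero eigenvalues = 1 spanning tree.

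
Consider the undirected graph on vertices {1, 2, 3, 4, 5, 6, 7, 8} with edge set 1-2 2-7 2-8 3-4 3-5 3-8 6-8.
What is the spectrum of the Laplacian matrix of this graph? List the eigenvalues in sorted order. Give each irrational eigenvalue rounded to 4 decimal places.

[0, 0.2679, 0.6571, 1, 1, 2.5293, 3.7321, 4.8136]

Each diagonal entry of L is the vertex degree and each off-diagonal entry is -1 where an edge is present, 0 otherwise; in the order [1, 2, 3, 4, 5, 6, 7, 8] the diagonal is [1, 3, 3, 1, 1, 1, 1, 3]. L is symmetric positive semidefinite, so every eigenvalue is real and nonnegative. By the matrix-tree theorem the graph has (1/8) * product of the nonzero eigenvalues = 1 spanning tree.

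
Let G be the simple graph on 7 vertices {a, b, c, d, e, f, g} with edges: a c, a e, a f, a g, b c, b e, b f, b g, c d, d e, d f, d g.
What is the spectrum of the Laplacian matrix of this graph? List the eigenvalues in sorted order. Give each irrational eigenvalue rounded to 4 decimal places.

Each diagonal entry of L is the vertex degree and each off-diagonal entry is -1 where an edge is present, 0 otherwise; in the order [a, b, c, d, e, f, g] the diagonal is [4, 4, 3, 4, 3, 3, 3]. Since every row of L sums to 0, the all-ones vector is in the kernel and 0 is an eigenvalue. By the matrix-tree theorem the graph has (1/7) * product of the nonzero eigenvalues = 432 spanning trees. There is one zero in the spectrum, matching the 1 component.

[0, 3, 3, 3, 4, 4, 7]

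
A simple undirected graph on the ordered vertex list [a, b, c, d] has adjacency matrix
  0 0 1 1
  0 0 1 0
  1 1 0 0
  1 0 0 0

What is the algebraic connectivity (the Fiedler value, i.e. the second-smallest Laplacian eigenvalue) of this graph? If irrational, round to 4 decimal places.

With the vertex order [a, b, c, d], the degrees are [2, 1, 2, 1], giving D = diag(2, 1, 2, 1) and L = D - A. The sorted Laplacian eigenvalues are [0, 0.5858, 2, 3.4142]; the algebraic connectivity is the second entry, 0.5858.

0.5858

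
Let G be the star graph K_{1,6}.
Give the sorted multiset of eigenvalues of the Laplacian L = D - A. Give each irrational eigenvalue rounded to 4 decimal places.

[0, 1, 1, 1, 1, 1, 7]

The graph has 7 vertices and degree multiset [6, 1, 1, 1, 1, 1, 1]; D is the diagonal matrix of degrees and L = D - A. L is symmetric positive semidefinite, so every eigenvalue is real and nonnegative. By the matrix-tree theorem the graph has (1/7) * product of the nonzero eigenvalues = 1 spanning tree.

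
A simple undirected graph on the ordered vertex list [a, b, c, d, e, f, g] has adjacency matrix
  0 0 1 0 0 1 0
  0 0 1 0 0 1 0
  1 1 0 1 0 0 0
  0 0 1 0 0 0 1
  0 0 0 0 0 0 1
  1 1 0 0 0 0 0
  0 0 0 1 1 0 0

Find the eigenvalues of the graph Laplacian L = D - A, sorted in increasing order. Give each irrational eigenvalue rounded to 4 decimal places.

With the vertex order [a, b, c, d, e, f, g], the degrees are [2, 2, 3, 2, 1, 2, 2], giving D = diag(2, 2, 3, 2, 1, 2, 2) and L = D - A. Since every row of L sums to 0, the all-ones vector is in the kernel and 0 is an eigenvalue. By the matrix-tree theorem the graph has (1/7) * product of the nonzero eigenvalues = 4 spanning trees.

[0, 0.2765, 1.3323, 2, 2.5219, 3.2920, 4.5772]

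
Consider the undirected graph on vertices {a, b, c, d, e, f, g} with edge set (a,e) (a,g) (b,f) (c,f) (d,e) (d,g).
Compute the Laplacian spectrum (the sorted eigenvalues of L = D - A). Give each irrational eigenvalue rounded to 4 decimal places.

Each diagonal entry of L is the vertex degree and each off-diagonal entry is -1 where an edge is present, 0 otherwise; in the order [a, b, c, d, e, f, g] the diagonal is [2, 1, 1, 2, 2, 2, 2]. L is symmetric positive semidefinite, so every eigenvalue is real and nonnegative. The 2 zero eigenvalues correspond to the 2 connected components.

[0, 0, 1, 2, 2, 3, 4]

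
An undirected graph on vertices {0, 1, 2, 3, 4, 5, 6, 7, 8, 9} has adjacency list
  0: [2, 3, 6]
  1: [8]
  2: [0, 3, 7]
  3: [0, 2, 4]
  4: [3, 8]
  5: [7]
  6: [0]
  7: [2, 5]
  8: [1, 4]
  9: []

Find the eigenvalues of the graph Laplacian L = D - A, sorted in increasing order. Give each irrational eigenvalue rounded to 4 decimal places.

Reading degrees in the order [0, 1, 2, 3, 4, 5, 6, 7, 8, 9] gives [3, 1, 3, 3, 2, 1, 1, 2, 2, 0]; set D = diag(3, 1, 3, 3, 2, 1, 1, 2, 2, 0) and form L = D - A. Diagonalising L (or applying a numerical eigensolver to the 10x10 matrix) gives the spectrum above. The 2 zero eigenvalues correspond to the 2 connected components. The largest eigenvalue, 4.4770, is at most the vertex count 10. The eigenvalues sum to 18, which equals trace(L) = 2|E|.

[0, 0, 0.2090, 0.4457, 1.0838, 1.6888, 2.5450, 3.1821, 4.3686, 4.4770]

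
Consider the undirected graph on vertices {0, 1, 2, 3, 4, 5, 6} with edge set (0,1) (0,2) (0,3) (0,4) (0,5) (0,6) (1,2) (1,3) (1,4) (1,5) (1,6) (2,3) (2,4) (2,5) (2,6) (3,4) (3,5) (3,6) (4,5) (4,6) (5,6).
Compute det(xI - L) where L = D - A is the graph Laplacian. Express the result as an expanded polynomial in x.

x^7 - 42x^6 + 735x^5 - 6860x^4 + 36015x^3 - 100842x^2 + 117649x

Reading degrees in the order [0, 1, 2, 3, 4, 5, 6] gives [6, 6, 6, 6, 6, 6, 6]; set D = diag(6, 6, 6, 6, 6, 6, 6) and form L = D - A. Computing det(xI - L) by cofactor expansion (or equivalently via sum-over-permutations) gives x^7 - 42x^6 + 735x^5 - 6860x^4 + 36015x^3 - 100842x^2 + 117649x. The constant term is 0 because L is singular (the all-ones vector lies in its kernel).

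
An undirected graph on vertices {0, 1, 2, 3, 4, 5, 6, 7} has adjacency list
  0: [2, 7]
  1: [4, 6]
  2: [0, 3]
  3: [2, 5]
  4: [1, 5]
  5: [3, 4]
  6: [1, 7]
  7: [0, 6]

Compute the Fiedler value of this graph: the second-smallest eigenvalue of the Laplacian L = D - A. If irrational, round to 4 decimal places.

Each diagonal entry of L is the vertex degree and each off-diagonal entry is -1 where an edge is present, 0 otherwise; in the order [0, 1, 2, 3, 4, 5, 6, 7] the diagonal is [2, 2, 2, 2, 2, 2, 2, 2]. The sorted Laplacian eigenvalues are [0, 0.5858, 0.5858, 2, 2, 3.4142, 3.4142, 4]; the algebraic connectivity is the second entry, 0.5858.

0.5858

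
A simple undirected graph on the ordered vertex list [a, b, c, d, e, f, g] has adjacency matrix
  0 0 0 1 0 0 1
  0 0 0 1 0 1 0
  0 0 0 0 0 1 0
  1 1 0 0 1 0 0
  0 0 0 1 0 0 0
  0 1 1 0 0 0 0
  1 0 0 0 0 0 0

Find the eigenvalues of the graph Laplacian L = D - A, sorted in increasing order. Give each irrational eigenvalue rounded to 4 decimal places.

[0, 0.2603, 0.6262, 1.4055, 2.2742, 3.0996, 4.3342]

Reading degrees in the order [a, b, c, d, e, f, g] gives [2, 2, 1, 3, 1, 2, 1]; set D = diag(2, 2, 1, 3, 1, 2, 1) and form L = D - A. The multiplicity of 0 as a Laplacian eigenvalue equals the number of connected components. The largest eigenvalue, 4.3342, is at most the vertex count 7. There is one zero in the spectrum, matching the 1 component.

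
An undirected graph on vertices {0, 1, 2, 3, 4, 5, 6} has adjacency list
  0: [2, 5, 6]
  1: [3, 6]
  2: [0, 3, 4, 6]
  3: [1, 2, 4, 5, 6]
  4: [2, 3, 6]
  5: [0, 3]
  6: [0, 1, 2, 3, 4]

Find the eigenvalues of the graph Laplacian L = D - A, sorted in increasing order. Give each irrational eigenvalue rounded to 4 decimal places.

[0, 1.5972, 2.1345, 3.1360, 4.8640, 5.8655, 6.4028]

Each diagonal entry of L is the vertex degree and each off-diagonal entry is -1 where an edge is present, 0 otherwise; in the order [0, 1, 2, 3, 4, 5, 6] the diagonal is [3, 2, 4, 5, 3, 2, 5]. The multiplicity of 0 as a Laplacian eigenvalue equals the number of connected components. The single zero eigenvalue shows the graph is connected. There is one zero in the spectrum, matching the 1 component.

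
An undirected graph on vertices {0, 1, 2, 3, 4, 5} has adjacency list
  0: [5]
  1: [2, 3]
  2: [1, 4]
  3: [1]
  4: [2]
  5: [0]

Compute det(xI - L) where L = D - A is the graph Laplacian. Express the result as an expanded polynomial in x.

With the vertex order [0, 1, 2, 3, 4, 5], the degrees are [1, 2, 2, 1, 1, 1], giving D = diag(1, 2, 2, 1, 1, 1) and L = D - A. L has integer entries, so p(x) = det(xI - L) has integer coefficients. Expanding the determinant yields x^6 - 8x^5 + 22x^4 - 24x^3 + 8x^2. Since p(0) = det(-L) = 0, x divides p(x). The eigenvalues sum to 8, which equals trace(L) = 2|E|. The largest eigenvalue, 3.4142, is at most the vertex count 6.

x^6 - 8x^5 + 22x^4 - 24x^3 + 8x^2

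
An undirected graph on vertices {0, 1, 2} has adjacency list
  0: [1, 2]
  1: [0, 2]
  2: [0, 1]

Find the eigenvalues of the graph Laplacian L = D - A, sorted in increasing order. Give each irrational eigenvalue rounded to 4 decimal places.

With the vertex order [0, 1, 2], the degrees are [2, 2, 2], giving D = diag(2, 2, 2) and L = D - A. Since every row of L sums to 0, the all-ones vector is in the kernel and 0 is an eigenvalue. The single zero eigenvalue shows the graph is connected. There is one zero in the spectrum, matching the 1 component.

[0, 3, 3]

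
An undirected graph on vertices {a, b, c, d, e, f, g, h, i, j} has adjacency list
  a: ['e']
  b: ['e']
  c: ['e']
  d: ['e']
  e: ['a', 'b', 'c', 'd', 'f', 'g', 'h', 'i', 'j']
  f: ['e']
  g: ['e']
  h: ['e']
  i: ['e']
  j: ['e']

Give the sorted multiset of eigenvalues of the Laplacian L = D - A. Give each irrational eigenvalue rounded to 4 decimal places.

Reading degrees in the order [a, b, c, d, e, f, g, h, i, j] gives [1, 1, 1, 1, 9, 1, 1, 1, 1, 1]; set D = diag(1, 1, 1, 1, 9, 1, 1, 1, 1, 1) and form L = D - A. The multiplicity of 0 as a Laplacian eigenvalue equals the number of connected components. There is one zero in the spectrum, matching the 1 component.

[0, 1, 1, 1, 1, 1, 1, 1, 1, 10]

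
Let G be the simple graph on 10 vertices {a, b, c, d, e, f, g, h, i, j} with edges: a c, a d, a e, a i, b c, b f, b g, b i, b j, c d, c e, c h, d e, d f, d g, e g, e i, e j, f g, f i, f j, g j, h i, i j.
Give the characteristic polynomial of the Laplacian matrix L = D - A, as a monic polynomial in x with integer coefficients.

Each diagonal entry of L is the vertex degree and each off-diagonal entry is -1 where an edge is present, 0 otherwise; in the order [a, b, c, d, e, f, g, h, i, j] the diagonal is [4, 5, 5, 5, 6, 5, 5, 2, 6, 5]. Computing det(xI - L) by cofactor expansion (or equivalently via sum-over-permutations) gives x^10 - 48x^9 + 1007x^8 - 12100x^7 + 91594x^6 - 451872x^5 + 1448402x^4 - 2897074x^3 + 3264074x^2 - 1567520x. The coefficient of x^9 equals -trace(L) = -48, matching the sum of degrees. The eigenvalues sum to 48, which equals trace(L) = 2|E|.

x^10 - 48x^9 + 1007x^8 - 12100x^7 + 91594x^6 - 451872x^5 + 1448402x^4 - 2897074x^3 + 3264074x^2 - 1567520x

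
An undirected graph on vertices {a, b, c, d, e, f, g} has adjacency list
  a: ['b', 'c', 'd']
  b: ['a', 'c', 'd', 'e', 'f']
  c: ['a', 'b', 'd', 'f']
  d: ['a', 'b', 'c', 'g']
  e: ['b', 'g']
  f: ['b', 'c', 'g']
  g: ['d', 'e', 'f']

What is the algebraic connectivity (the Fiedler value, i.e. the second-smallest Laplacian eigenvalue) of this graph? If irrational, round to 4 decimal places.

1.6239

Reading degrees in the order [a, b, c, d, e, f, g] gives [3, 5, 4, 4, 2, 3, 3]; set D = diag(3, 5, 4, 4, 2, 3, 3) and form L = D - A. Computing the eigenvalues of L and sorting gives [0, 1.6239, 2.5858, 3.4048, 4.5952, 5.4142, 6.3761]. The Fiedler value lambda_2 = 1.6239 is strictly positive, so the graph is connected.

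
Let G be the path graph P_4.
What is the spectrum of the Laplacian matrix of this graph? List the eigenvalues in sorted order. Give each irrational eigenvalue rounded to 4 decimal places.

[0, 0.5858, 2, 3.4142]

The graph has 4 vertices and degree multiset [2, 2, 1, 1]; D is the diagonal matrix of degrees and L = D - A. Since every row of L sums to 0, the all-ones vector is in the kernel and 0 is an eigenvalue. The single zero eigenvalue shows the graph is connected. The largest eigenvalue, 3.4142, is at most the vertex count 4.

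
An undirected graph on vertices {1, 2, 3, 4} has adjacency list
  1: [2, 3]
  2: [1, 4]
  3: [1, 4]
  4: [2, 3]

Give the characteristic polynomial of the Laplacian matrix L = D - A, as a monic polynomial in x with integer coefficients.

x^4 - 8x^3 + 20x^2 - 16x

Reading degrees in the order [1, 2, 3, 4] gives [2, 2, 2, 2]; set D = diag(2, 2, 2, 2) and form L = D - A. The eigenvalues of L are [0, 2, 2, 4]; the characteristic polynomial is the product of (x - lambda_i), which multiplies out to x^4 - 8x^3 + 20x^2 - 16x. Since p(0) = det(-L) = 0, x divides p(x). The largest eigenvalue, 4, is at most the vertex count 4. There is one zero in the spectrum, matching the 1 component.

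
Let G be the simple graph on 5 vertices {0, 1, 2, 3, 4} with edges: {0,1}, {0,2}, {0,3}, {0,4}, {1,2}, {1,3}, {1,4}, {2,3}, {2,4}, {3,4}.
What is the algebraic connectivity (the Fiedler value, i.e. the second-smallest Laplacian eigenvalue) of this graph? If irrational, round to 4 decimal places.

Reading degrees in the order [0, 1, 2, 3, 4] gives [4, 4, 4, 4, 4]; set D = diag(4, 4, 4, 4, 4) and form L = D - A. The sorted Laplacian eigenvalues are [0, 5, 5, 5, 5]; the algebraic connectivity is the second entry, 5. By the matrix-tree theorem the graph has (1/5) * product of the nonzero eigenvalues = 125 spanning trees. The largest eigenvalue, 5, is at most the vertex count 5.

5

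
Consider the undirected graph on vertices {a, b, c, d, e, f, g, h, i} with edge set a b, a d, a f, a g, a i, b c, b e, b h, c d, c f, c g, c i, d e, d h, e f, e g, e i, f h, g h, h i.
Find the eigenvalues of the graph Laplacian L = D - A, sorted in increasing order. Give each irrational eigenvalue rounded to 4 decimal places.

Reading degrees in the order [a, b, c, d, e, f, g, h, i] gives [5, 4, 5, 4, 5, 4, 4, 5, 4]; set D = diag(5, 4, 5, 4, 5, 4, 4, 5, 4) and form L = D - A. Diagonalising L (or applying a numerical eigensolver to the 9x9 matrix) gives the spectrum above. The single zero eigenvalue shows the graph is connected. By the matrix-tree theorem the graph has (1/9) * product of the nonzero eigenvalues = 32000 spanning trees.

[0, 4, 4, 4, 4, 5, 5, 5, 9]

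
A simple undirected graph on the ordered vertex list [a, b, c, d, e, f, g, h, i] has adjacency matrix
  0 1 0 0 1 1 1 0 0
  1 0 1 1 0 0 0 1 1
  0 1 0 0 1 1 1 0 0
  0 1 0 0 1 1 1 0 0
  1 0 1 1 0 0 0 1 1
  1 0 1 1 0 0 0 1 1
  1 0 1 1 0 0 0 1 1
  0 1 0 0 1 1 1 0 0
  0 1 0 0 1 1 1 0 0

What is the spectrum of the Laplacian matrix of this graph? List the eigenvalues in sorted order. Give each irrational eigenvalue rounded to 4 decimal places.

Each diagonal entry of L is the vertex degree and each off-diagonal entry is -1 where an edge is present, 0 otherwise; in the order [a, b, c, d, e, f, g, h, i] the diagonal is [4, 5, 4, 4, 5, 5, 5, 4, 4]. The multiplicity of 0 as a Laplacian eigenvalue equals the number of connected components. The single zero eigenvalue shows the graph is connected.

[0, 4, 4, 4, 4, 5, 5, 5, 9]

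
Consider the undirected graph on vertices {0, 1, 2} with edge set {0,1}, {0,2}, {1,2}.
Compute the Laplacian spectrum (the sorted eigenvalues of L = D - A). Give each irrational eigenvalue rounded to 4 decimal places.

[0, 3, 3]

Reading degrees in the order [0, 1, 2] gives [2, 2, 2]; set D = diag(2, 2, 2) and form L = D - A. Diagonalising L (or applying a numerical eigensolver to the 3x3 matrix) gives the spectrum above. The single zero eigenvalue shows the graph is connected. The largest eigenvalue, 3, is at most the vertex count 3. There is one zero in the spectrum, matching the 1 component.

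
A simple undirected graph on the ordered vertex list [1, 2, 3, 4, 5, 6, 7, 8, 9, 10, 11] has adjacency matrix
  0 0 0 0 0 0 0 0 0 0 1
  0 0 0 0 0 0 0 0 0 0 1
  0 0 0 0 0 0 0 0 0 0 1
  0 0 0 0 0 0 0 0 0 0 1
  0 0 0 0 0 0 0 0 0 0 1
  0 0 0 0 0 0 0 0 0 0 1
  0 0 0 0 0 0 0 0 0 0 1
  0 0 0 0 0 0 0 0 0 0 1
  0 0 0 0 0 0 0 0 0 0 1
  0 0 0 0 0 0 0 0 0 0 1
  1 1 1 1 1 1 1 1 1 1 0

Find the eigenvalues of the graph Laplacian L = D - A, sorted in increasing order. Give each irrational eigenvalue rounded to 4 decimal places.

[0, 1, 1, 1, 1, 1, 1, 1, 1, 1, 11]

Reading degrees in the order [1, 2, 3, 4, 5, 6, 7, 8, 9, 10, 11] gives [1, 1, 1, 1, 1, 1, 1, 1, 1, 1, 10]; set D = diag(1, 1, 1, 1, 1, 1, 1, 1, 1, 1, 10) and form L = D - A. The multiplicity of 0 as a Laplacian eigenvalue equals the number of connected components. The single zero eigenvalue shows the graph is connected. By the matrix-tree theorem the graph has (1/11) * product of the nonzero eigenvalues = 1 spanning tree. The largest eigenvalue, 11, is at most the vertex count 11.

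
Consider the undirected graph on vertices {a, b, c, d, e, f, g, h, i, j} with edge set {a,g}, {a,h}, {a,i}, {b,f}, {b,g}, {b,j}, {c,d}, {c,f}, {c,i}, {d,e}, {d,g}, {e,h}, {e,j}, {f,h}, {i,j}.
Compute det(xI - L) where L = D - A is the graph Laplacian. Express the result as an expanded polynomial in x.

Each diagonal entry of L is the vertex degree and each off-diagonal entry is -1 where an edge is present, 0 otherwise; in the order [a, b, c, d, e, f, g, h, i, j] the diagonal is [3, 3, 3, 3, 3, 3, 3, 3, 3, 3]. The eigenvalues of L are [0, 2, 2, 2, 2, 2, 5, 5, 5, 5]; the characteristic polynomial is the product of (x - lambda_i), which multiplies out to x^10 - 30x^9 + 390x^8 - 2880x^7 + 13305x^6 - 39882x^5 + 77640x^4 - 94800x^3 + 66000x^2 - 20000x. Since p(0) = det(-L) = 0, x divides p(x). The largest eigenvalue, 5, is at most the vertex count 10.

x^10 - 30x^9 + 390x^8 - 2880x^7 + 13305x^6 - 39882x^5 + 77640x^4 - 94800x^3 + 66000x^2 - 20000x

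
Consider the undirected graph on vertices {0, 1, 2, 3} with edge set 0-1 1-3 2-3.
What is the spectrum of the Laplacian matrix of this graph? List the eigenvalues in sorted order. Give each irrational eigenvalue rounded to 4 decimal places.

Each diagonal entry of L is the vertex degree and each off-diagonal entry is -1 where an edge is present, 0 otherwise; in the order [0, 1, 2, 3] the diagonal is [1, 2, 1, 2]. Diagonalising L (or applying a numerical eigensolver to the 4x4 matrix) gives the spectrum above. By the matrix-tree theorem the graph has (1/4) * product of the nonzero eigenvalues = 1 spanning tree.

[0, 0.5858, 2, 3.4142]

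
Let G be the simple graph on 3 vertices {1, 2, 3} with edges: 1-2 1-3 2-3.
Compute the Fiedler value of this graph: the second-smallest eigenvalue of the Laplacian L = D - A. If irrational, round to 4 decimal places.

Reading degrees in the order [1, 2, 3] gives [2, 2, 2]; set D = diag(2, 2, 2) and form L = D - A. The sorted Laplacian eigenvalues are [0, 3, 3]; the algebraic connectivity is the second entry, 3. By the matrix-tree theorem the graph has (1/3) * product of the nonzero eigenvalues = 3 spanning trees.

3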